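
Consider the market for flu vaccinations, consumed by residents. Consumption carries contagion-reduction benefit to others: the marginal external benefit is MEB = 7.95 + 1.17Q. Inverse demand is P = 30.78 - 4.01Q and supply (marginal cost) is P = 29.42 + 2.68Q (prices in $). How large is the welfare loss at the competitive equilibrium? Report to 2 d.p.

Market equilibrium (private): 29.42 + 2.68Q = 30.78 - 4.01Q → Q_m = 0.2033.
Social marginal benefit = demand + MEB = 38.73 - 2.84Q.
Set SMB = MC: 38.73 - 2.84Q = 29.42 + 2.68Q → Q* = 1.6866.
The loss is the area between SMB and MC from Q* to Q_m; with linear curves that's a triangle of height MEB(Q_m).
DWL = ½ × 1.4833 × 8.1878 = 6.0725.

DWL = $6.07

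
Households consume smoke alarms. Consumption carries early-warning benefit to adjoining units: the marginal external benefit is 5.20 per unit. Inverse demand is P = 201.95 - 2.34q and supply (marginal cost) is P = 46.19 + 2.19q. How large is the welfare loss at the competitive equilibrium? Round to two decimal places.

Market equilibrium (private): 46.19 + 2.19q = 201.95 - 2.34q → q_m = 34.3841.
Social marginal benefit = demand + MEB = 207.15 - 2.34q.
Set SMB = MC: 207.15 - 2.34q = 46.19 + 2.19q → q* = 35.5320.
The welfare-loss triangle has base |q_m − q*| and height MEB(q_m) (the vertical gap between SMB and MC is zero at q* and MEB at q_m).
DWL = ½ × 1.1479 × 5.2000 = 2.9845.

DWL = 2.98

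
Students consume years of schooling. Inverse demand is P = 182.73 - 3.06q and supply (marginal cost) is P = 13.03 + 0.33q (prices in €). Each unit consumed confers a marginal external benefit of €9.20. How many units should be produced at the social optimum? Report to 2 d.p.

q* = 52.77

Social marginal benefit = demand + MEB = 191.93 - 3.06q.
Set SMB = MC: 191.93 - 3.06q = 13.03 + 0.33q → q* = 52.7729.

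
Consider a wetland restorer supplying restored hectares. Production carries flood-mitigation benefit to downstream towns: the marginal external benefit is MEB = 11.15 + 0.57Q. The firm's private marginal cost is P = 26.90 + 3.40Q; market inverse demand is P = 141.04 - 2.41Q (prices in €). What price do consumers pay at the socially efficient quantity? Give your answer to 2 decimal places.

Social marginal cost = private MC − MEB = 15.75 + 2.83Q.
Set SMC = demand: 15.75 + 2.83Q = 141.04 - 2.41Q → Q* = 23.9103.
Consumer price on the demand curve at Q*: 141.04 − 2.41×23.9103 = 83.4162.

P = €83.42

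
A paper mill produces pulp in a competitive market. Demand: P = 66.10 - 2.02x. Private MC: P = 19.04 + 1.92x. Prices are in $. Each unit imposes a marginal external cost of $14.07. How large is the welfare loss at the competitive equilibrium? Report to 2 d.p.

Market equilibrium (private): 19.04 + 1.92x = 66.10 - 2.02x → x_m = 11.9442.
Social marginal cost = private MC + MEC = 33.11 + 1.92x.
Set SMC = demand: 33.11 + 1.92x = 66.10 - 2.02x → x* = 8.3731.
The welfare-loss triangle has base |x_m − x*| and height MEC(x_m) (the vertical gap between SMC and demand is zero at x* and MEC at x_m).
DWL = ½ × 3.5711 × 14.0700 = 25.1227.

DWL = $25.12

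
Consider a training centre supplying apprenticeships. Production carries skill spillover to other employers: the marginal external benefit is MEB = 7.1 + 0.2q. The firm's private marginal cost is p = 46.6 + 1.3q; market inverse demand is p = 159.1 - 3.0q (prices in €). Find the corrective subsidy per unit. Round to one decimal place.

Social marginal cost = private MC − MEB = 39.5 + 1.1q.
Set SMC = demand: 39.5 + 1.1q = 159.1 - 3.0q → q* = 29.1707.
The Pigouvian subsidy equals MEB at q*: 7.1 + 0.2×29.1707 = 12.9341.

subsidy = €12.9 per unit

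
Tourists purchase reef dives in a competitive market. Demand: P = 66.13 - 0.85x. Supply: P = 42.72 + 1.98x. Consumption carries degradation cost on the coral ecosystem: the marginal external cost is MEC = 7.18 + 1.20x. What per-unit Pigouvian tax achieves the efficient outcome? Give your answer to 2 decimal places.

Social marginal benefit = demand − MEC = 58.95 - 2.05x.
Set SMB = MC: 58.95 - 2.05x = 42.72 + 1.98x → x* = 4.0273.
The Pigouvian tax equals MEC at x*: 7.18 + 1.20×4.0273 = 12.0128.

tax = 12.01 per unit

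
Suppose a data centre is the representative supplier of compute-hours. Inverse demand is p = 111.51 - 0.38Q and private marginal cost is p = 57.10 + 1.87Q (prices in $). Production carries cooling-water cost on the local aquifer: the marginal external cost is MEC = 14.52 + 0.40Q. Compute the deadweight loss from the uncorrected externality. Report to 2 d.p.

Market equilibrium (private): 57.10 + 1.87Q = 111.51 - 0.38Q → Q_m = 24.1822.
Social marginal cost = private MC + MEC = 71.62 + 2.27Q.
Set SMC = demand: 71.62 + 2.27Q = 111.51 - 0.38Q → Q* = 15.0528.
The welfare-loss triangle has base |Q_m − Q*| and height MEC(Q_m) (the vertical gap between SMC and demand is zero at Q* and MEC at Q_m).
DWL = ½ × 9.1294 × 24.1929 = 110.4333.

DWL = $110.43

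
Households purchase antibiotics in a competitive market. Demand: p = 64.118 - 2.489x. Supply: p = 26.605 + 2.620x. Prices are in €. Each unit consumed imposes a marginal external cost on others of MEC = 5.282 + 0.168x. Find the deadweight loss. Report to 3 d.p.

DWL = €4.022

Market equilibrium (private): 26.605 + 2.620x = 64.118 - 2.489x → x_m = 7.3425.
Social marginal benefit = demand − MEC = 58.836 - 2.657x.
Set SMB = MC: 58.836 - 2.657x = 26.605 + 2.620x → x* = 6.1078.
The loss is the area between SMB and MC from x* to x_m; with linear curves that's a triangle of height MEC(x_m).
DWL = ½ × 1.2347 × 6.5155 = 4.0223.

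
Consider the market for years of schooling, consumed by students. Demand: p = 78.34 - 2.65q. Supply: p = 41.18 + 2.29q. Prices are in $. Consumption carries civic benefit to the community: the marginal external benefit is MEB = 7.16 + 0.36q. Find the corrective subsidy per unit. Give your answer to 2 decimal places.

Social marginal benefit = demand + MEB = 85.50 - 2.29q.
Set SMB = MC: 85.50 - 2.29q = 41.18 + 2.29q → q* = 9.6769.
The Pigouvian subsidy equals MEB at q*: 7.16 + 0.36×9.6769 = 10.6437.

subsidy = $10.64 per unit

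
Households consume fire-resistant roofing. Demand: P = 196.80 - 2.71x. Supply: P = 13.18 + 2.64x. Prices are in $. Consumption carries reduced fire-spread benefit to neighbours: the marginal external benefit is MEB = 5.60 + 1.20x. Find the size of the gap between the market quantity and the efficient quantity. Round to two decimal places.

Market equilibrium (private): 13.18 + 2.64x = 196.80 - 2.71x → x_m = 34.3215.
Social marginal benefit = demand + MEB = 202.40 - 1.51x.
Set SMB = MC: 202.40 - 1.51x = 13.18 + 2.64x → x* = 45.5952.
Gap = |34.3215 − 45.5952| = 11.2737.

11.27 units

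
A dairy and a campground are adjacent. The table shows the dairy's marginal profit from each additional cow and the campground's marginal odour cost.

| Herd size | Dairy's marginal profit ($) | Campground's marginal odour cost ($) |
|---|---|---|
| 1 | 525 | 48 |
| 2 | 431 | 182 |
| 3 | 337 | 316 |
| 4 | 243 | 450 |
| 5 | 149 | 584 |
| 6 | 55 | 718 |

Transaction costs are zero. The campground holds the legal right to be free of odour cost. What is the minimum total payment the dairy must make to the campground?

$546

Efficient level: marginal profit ≥ marginal odour cost through level 3, so k* = 3.
With the campground holding the right, the dairy must at least compensate total damage at k*: 48 + 182 + 316 = 546.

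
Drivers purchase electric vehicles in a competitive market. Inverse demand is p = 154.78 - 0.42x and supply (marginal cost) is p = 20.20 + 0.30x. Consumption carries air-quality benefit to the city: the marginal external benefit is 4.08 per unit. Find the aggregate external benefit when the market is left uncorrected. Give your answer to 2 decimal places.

762.62

Market equilibrium (private): 20.20 + 0.30x = 154.78 - 0.42x → x_m = 186.9167.
Total external benefit = MEB × x_m = 4.08 × 186.9167 = 762.6201.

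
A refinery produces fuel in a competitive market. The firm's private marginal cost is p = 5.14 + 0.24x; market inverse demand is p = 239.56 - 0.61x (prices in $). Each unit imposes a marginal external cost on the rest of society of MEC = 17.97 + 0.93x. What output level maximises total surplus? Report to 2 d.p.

Social marginal cost = private MC + MEC = 23.11 + 1.17x.
Set SMC = demand: 23.11 + 1.17x = 239.56 - 0.61x → x* = 121.6011.

x* = 121.60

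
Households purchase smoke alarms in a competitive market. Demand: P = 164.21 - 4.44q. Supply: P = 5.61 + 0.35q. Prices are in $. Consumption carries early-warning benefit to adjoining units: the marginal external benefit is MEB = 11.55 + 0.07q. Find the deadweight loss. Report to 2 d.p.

Market equilibrium (private): 5.61 + 0.35q = 164.21 - 4.44q → q_m = 33.1106.
Social marginal benefit = demand + MEB = 175.76 - 4.37q.
Set SMB = MC: 175.76 - 4.37q = 5.61 + 0.35q → q* = 36.0487.
The loss is the area between SMB and MC from q* to q_m; with linear curves that's a triangle of height MEB(q_m).
DWL = ½ × 2.9381 × 13.8677 = 20.3723.

DWL = $20.37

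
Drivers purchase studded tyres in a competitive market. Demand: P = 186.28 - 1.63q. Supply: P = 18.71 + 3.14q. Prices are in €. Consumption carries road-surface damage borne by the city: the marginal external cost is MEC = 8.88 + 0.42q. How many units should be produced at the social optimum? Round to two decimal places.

q* = 30.58

Social marginal benefit = demand − MEC = 177.40 - 2.05q.
Set SMB = MC: 177.40 - 2.05q = 18.71 + 3.14q → q* = 30.5761.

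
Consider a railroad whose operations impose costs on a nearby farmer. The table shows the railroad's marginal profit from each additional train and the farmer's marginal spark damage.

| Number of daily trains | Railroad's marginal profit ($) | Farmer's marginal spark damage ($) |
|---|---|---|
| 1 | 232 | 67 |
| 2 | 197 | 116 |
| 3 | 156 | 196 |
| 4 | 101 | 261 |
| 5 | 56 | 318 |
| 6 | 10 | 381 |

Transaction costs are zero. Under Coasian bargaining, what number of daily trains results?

2

Bargaining reaches the level where marginal profit last exceeds marginal spark damage.
That holds through level 2 (197 ≥ 116) but not at 3 (156 < 196).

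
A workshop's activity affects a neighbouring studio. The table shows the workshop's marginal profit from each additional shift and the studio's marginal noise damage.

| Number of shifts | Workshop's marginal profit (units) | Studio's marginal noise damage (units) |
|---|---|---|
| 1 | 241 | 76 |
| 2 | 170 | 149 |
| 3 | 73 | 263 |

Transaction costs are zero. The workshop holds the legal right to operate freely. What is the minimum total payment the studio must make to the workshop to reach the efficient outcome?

Left alone the workshop would choose level 3 (marginal profit stays positive).
Efficient level: k* = 2 (marginal profit ≥ marginal noise damage through 2).
The studio must at least cover the workshop's forgone profit from cutting 3→2: 73 = 73.

73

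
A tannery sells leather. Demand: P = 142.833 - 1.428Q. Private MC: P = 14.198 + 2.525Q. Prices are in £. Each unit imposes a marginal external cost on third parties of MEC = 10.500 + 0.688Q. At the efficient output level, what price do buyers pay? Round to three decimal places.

Social marginal cost = private MC + MEC = 24.698 + 3.213Q.
Set SMC = demand: 24.698 + 3.213Q = 142.833 - 1.428Q → Q* = 25.4546.
Consumer price on the demand curve at Q*: 142.833 − 1.428×25.4546 = 106.4838.

P = £106.484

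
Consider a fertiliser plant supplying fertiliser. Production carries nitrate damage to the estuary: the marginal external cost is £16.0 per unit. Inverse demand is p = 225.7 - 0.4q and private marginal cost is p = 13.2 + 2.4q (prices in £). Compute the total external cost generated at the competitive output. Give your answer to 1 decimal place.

£1214.3

Market equilibrium (private): 13.2 + 2.4q = 225.7 - 0.4q → q_m = 75.8929.
Total external cost = MEC × q_m = 16.0 × 75.8929 = 1214.2864.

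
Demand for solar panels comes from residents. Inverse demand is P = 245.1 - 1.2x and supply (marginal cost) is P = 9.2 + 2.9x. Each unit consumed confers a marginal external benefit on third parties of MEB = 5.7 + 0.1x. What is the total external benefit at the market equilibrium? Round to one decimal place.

493.5

Market equilibrium (private): 9.2 + 2.9x = 245.1 - 1.2x → x_m = 57.5366.
Total external benefit = ∫₀^{x_m} (5.7 + 0.1x) dx = 5.7×57.5366 + ½×0.1×57.5366² = 493.4816.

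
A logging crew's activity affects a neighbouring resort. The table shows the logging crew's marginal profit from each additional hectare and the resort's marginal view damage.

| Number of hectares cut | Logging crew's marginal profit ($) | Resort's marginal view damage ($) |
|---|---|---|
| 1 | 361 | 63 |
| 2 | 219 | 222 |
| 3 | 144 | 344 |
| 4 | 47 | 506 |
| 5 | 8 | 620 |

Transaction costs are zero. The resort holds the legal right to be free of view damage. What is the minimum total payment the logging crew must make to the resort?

Efficient level: marginal profit ≥ marginal view damage through level 1, so k* = 1.
With the resort holding the right, the logging crew must at least compensate total damage at k*: 63 = 63.

$63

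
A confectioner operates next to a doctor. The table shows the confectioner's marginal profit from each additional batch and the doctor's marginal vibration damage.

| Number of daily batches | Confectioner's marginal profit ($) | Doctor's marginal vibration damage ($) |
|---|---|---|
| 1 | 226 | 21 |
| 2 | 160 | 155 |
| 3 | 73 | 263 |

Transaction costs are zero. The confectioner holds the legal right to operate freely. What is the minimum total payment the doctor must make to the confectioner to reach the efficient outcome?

Left alone the confectioner would choose level 3 (marginal profit stays positive).
Efficient level: k* = 2 (marginal profit ≥ marginal vibration damage through 2).
The doctor must at least cover the confectioner's forgone profit from cutting 3→2: 73 = 73.

$73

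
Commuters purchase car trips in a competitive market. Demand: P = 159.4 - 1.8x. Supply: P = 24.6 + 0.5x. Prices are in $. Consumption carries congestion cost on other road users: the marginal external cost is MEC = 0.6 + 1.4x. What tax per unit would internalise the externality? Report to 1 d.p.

tax = $51.4 per unit

Social marginal benefit = demand − MEC = 158.8 - 3.2x.
Set SMB = MC: 158.8 - 3.2x = 24.6 + 0.5x → x* = 36.2703.
The Pigouvian tax equals MEC at x*: 0.6 + 1.4×36.2703 = 51.3784.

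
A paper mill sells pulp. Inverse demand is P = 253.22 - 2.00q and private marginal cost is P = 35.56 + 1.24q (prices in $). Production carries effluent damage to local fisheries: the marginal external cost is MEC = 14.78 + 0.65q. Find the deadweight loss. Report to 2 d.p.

DWL = $439.07

Market equilibrium (private): 35.56 + 1.24q = 253.22 - 2.00q → q_m = 67.1790.
Social marginal cost = private MC + MEC = 50.34 + 1.89q.
Set SMC = demand: 50.34 + 1.89q = 253.22 - 2.00q → q* = 52.1542.
Between q* and q_m the wedge SMC − demand runs linearly from 0 to MEC(q_m), so the loss is a triangle.
DWL = ½ × 15.0248 × 58.4464 = 439.0727.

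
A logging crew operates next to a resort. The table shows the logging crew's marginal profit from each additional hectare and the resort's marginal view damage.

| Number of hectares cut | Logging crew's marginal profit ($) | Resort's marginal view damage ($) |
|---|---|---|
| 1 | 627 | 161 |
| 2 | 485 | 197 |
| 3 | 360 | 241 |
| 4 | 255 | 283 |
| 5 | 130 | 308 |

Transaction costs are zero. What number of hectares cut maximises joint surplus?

3

Bargaining reaches the level where marginal profit last exceeds marginal view damage.
That holds through level 3 (360 ≥ 241) but not at 4 (255 < 283).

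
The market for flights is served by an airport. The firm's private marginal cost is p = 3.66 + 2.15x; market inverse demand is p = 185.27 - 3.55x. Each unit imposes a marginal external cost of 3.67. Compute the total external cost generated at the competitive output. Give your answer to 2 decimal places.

116.93

Market equilibrium (private): 3.66 + 2.15x = 185.27 - 3.55x → x_m = 31.8614.
Total external cost = MEC × x_m = 3.67 × 31.8614 = 116.9313.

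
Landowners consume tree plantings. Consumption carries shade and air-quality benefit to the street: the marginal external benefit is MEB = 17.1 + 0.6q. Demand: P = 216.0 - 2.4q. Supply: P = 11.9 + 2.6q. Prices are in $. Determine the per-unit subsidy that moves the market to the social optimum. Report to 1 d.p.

Social marginal benefit = demand + MEB = 233.1 - 1.8q.
Set SMB = MC: 233.1 - 1.8q = 11.9 + 2.6q → q* = 50.2727.
The Pigouvian subsidy equals MEB at q*: 17.1 + 0.6×50.2727 = 47.2636.

subsidy = $47.3 per unit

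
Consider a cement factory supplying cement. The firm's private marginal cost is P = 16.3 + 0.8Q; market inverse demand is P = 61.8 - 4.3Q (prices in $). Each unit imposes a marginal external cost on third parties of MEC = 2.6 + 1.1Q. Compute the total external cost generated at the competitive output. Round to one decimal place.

Market equilibrium (private): 16.3 + 0.8Q = 61.8 - 4.3Q → Q_m = 8.9216.
Total external cost = ∫₀^{Q_m} (2.6 + 1.1Q) dQ = 2.6×8.9216 + ½×1.1×8.9216² = 66.9734.

$67.0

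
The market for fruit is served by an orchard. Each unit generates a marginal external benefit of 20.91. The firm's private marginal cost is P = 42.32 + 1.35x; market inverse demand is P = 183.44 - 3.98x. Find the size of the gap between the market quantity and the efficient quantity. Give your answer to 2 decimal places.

Market equilibrium (private): 42.32 + 1.35x = 183.44 - 3.98x → x_m = 26.4765.
Social marginal cost = private MC − MEB = 21.41 + 1.35x.
Set SMC = demand: 21.41 + 1.35x = 183.44 - 3.98x → x* = 30.3996.
Gap = |26.4765 − 30.3996| = 3.9231.

3.92 units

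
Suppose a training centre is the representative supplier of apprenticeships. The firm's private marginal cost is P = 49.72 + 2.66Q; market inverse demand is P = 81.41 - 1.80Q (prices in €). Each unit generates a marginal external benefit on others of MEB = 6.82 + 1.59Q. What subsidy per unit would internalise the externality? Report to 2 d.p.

Social marginal cost = private MC − MEB = 42.90 + 1.07Q.
Set SMC = demand: 42.90 + 1.07Q = 81.41 - 1.80Q → Q* = 13.4181.
The Pigouvian subsidy equals MEB at Q*: 6.82 + 1.59×13.4181 = 28.1548.

subsidy = €28.15 per unit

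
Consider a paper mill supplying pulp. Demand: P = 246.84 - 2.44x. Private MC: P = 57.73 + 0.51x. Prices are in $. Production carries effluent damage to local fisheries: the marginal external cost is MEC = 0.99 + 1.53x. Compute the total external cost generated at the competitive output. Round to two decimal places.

Market equilibrium (private): 57.73 + 0.51x = 246.84 - 2.44x → x_m = 64.1051.
Total external cost = ∫₀^{x_m} (0.99 + 1.53x) dx = 0.99×64.1051 + ½×1.53×64.1051² = 3207.2039.

$3207.20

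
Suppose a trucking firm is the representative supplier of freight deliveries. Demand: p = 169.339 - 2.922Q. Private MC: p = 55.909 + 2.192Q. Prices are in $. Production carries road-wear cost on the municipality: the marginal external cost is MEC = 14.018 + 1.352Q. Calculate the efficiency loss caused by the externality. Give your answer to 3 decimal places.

Market equilibrium (private): 55.909 + 2.192Q = 169.339 - 2.922Q → Q_m = 22.1803.
Social marginal cost = private MC + MEC = 69.927 + 3.544Q.
Set SMC = demand: 69.927 + 3.544Q = 169.339 - 2.922Q → Q* = 15.3746.
Between Q* and Q_m the wedge SMC − demand runs linearly from 0 to MEC(Q_m), so the loss is a triangle.
DWL = ½ × 6.8057 × 44.0058 = 149.7451.

DWL = $149.745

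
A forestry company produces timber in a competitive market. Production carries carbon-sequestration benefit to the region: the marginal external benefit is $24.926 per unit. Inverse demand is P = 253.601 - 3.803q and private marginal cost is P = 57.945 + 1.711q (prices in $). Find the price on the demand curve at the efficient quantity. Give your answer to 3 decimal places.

Social marginal cost = private MC − MEB = 33.019 + 1.711q.
Set SMC = demand: 33.019 + 1.711q = 253.601 - 3.803q → q* = 40.0040.
Consumer price on the demand curve at q*: 253.601 − 3.803×40.0040 = 101.4658.

P = $101.466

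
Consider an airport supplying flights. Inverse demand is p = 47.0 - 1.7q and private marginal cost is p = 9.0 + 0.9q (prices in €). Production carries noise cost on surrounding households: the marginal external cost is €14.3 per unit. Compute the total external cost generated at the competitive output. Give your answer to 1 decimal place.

€209.0

Market equilibrium (private): 9.0 + 0.9q = 47.0 - 1.7q → q_m = 14.6154.
Total external cost = MEC × q_m = 14.3 × 14.6154 = 209.0002.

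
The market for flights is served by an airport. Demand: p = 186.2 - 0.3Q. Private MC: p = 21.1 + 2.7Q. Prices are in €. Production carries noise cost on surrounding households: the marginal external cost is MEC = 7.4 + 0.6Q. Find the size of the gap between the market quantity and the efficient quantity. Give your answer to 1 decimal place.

11.2 units

Market equilibrium (private): 21.1 + 2.7Q = 186.2 - 0.3Q → Q_m = 55.0333.
Social marginal cost = private MC + MEC = 28.5 + 3.3Q.
Set SMC = demand: 28.5 + 3.3Q = 186.2 - 0.3Q → Q* = 43.8056.
Gap = |55.0333 − 43.8056| = 11.2277.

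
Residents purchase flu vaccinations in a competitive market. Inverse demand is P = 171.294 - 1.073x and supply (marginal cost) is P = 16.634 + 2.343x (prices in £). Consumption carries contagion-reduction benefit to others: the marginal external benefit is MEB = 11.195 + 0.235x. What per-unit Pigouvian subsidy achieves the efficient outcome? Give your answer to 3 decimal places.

Social marginal benefit = demand + MEB = 182.489 - 0.838x.
Set SMB = MC: 182.489 - 0.838x = 16.634 + 2.343x → x* = 52.1393.
The Pigouvian subsidy equals MEB at x*: 11.195 + 0.235×52.1393 = 23.4477.

subsidy = £23.448 per unit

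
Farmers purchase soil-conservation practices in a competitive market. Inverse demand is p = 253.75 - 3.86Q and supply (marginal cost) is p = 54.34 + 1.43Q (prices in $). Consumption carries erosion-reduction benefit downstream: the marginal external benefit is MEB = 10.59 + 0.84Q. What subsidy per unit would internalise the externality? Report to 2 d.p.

Social marginal benefit = demand + MEB = 264.34 - 3.02Q.
Set SMB = MC: 264.34 - 3.02Q = 54.34 + 1.43Q → Q* = 47.1910.
The Pigouvian subsidy equals MEB at Q*: 10.59 + 0.84×47.1910 = 50.2304.

subsidy = $50.23 per unit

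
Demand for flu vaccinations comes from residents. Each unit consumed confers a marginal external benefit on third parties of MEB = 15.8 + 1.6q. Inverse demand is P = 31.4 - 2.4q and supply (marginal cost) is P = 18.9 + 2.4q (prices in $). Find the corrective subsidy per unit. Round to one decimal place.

Social marginal benefit = demand + MEB = 47.2 - 0.8q.
Set SMB = MC: 47.2 - 0.8q = 18.9 + 2.4q → q* = 8.8438.
The Pigouvian subsidy equals MEB at q*: 15.8 + 1.6×8.8438 = 29.9501.

subsidy = $30.0 per unit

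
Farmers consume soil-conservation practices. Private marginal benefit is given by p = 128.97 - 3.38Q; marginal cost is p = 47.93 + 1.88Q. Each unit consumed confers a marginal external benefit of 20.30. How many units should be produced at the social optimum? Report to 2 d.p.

Social marginal benefit = demand + MEB = 149.27 - 3.38Q.
Set SMB = MC: 149.27 - 3.38Q = 47.93 + 1.88Q → Q* = 19.2662.

Q* = 19.27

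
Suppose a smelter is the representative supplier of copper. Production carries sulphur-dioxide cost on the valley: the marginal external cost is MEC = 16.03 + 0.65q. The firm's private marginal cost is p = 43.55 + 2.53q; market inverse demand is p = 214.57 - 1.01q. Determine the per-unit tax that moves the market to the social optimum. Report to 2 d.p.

Social marginal cost = private MC + MEC = 59.58 + 3.18q.
Set SMC = demand: 59.58 + 3.18q = 214.57 - 1.01q → q* = 36.9905.
The Pigouvian tax equals MEC at q*: 16.03 + 0.65×36.9905 = 40.0738.

tax = 40.07 per unit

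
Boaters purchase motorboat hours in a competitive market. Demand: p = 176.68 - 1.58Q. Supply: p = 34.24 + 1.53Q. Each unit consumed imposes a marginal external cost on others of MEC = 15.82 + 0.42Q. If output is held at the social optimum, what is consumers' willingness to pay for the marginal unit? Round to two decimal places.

P = 120.01

Social marginal benefit = demand − MEC = 160.86 - 2.00Q.
Set SMB = MC: 160.86 - 2.00Q = 34.24 + 1.53Q → Q* = 35.8697.
Consumer price on the demand curve at Q*: 176.68 − 1.58×35.8697 = 120.0059.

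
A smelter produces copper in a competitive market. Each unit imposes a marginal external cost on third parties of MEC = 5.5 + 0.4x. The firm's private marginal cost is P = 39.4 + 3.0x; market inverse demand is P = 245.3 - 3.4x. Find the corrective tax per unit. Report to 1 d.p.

tax = 17.3 per unit

Social marginal cost = private MC + MEC = 44.9 + 3.4x.
Set SMC = demand: 44.9 + 3.4x = 245.3 - 3.4x → x* = 29.4706.
The Pigouvian tax equals MEC at x*: 5.5 + 0.4×29.4706 = 17.2882.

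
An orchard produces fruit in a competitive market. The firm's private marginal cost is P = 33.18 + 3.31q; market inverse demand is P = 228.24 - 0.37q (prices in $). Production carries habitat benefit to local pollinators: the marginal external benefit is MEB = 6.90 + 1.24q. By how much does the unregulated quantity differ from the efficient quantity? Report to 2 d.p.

Market equilibrium (private): 33.18 + 3.31q = 228.24 - 0.37q → q_m = 53.0054.
Social marginal cost = private MC − MEB = 26.28 + 2.07q.
Set SMC = demand: 26.28 + 2.07q = 228.24 - 0.37q → q* = 82.7705.
Gap = |53.0054 − 82.7705| = 29.7651.

29.77 units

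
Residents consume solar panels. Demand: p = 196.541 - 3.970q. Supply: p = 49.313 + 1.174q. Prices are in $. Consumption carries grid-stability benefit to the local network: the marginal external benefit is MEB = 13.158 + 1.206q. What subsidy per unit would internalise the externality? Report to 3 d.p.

subsidy = $62.276 per unit

Social marginal benefit = demand + MEB = 209.699 - 2.764q.
Set SMB = MC: 209.699 - 2.764q = 49.313 + 1.174q → q* = 40.7278.
The Pigouvian subsidy equals MEB at q*: 13.158 + 1.206×40.7278 = 62.2757.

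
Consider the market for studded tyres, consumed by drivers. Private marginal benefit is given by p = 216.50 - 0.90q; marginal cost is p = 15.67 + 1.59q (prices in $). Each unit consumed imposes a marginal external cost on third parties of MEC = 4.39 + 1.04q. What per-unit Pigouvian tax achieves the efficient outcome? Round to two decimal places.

tax = $62.26 per unit

Social marginal benefit = demand − MEC = 212.11 - 1.94q.
Set SMB = MC: 212.11 - 1.94q = 15.67 + 1.59q → q* = 55.6487.
The Pigouvian tax equals MEC at q*: 4.39 + 1.04×55.6487 = 62.2646.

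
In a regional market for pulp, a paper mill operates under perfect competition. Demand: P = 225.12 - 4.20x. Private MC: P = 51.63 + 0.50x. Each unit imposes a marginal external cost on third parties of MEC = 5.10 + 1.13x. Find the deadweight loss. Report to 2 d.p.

DWL = 187.93

Market equilibrium (private): 51.63 + 0.50x = 225.12 - 4.20x → x_m = 36.9128.
Social marginal cost = private MC + MEC = 56.73 + 1.63x.
Set SMC = demand: 56.73 + 1.63x = 225.12 - 4.20x → x* = 28.8834.
The loss is the area between SMC and demand from x* to x_m; with linear curves that's a triangle of height MEC(x_m).
DWL = ½ × 8.0294 × 46.8114 = 187.9337.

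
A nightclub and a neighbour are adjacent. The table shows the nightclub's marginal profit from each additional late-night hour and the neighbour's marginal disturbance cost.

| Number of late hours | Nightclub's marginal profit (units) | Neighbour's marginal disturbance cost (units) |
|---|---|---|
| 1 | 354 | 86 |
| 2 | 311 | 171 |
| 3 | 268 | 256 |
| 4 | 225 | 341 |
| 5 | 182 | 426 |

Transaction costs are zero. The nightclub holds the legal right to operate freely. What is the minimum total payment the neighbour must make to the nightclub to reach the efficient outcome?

407

Left alone the nightclub would choose level 5 (marginal profit stays positive).
Efficient level: k* = 3 (marginal profit ≥ marginal disturbance cost through 3).
The neighbour must at least cover the nightclub's forgone profit from cutting 5→3: 225 + 182 = 407.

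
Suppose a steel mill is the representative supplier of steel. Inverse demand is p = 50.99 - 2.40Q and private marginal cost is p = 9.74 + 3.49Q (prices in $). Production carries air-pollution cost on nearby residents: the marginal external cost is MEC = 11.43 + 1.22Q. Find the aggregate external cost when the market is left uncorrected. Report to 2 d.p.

$109.97

Market equilibrium (private): 9.74 + 3.49Q = 50.99 - 2.40Q → Q_m = 7.0034.
Total external cost = ∫₀^{Q_m} (11.43 + 1.22Q) dQ = 11.43×7.0034 + ½×1.22×7.0034² = 109.9679.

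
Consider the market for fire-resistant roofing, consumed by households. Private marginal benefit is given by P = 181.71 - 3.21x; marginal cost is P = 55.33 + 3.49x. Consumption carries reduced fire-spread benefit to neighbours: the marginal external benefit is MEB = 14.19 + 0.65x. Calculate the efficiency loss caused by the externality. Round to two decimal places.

DWL = 57.82

Market equilibrium (private): 55.33 + 3.49x = 181.71 - 3.21x → x_m = 18.8627.
Social marginal benefit = demand + MEB = 195.90 - 2.56x.
Set SMB = MC: 195.90 - 2.56x = 55.33 + 3.49x → x* = 23.2347.
The loss is the area between SMB and MC from x* to x_m; with linear curves that's a triangle of height MEB(x_m).
DWL = ½ × 4.3720 × 26.4507 = 57.8212.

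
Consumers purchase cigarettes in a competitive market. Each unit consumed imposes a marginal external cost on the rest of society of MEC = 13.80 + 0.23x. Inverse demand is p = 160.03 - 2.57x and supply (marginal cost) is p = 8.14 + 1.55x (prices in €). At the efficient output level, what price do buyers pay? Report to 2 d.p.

Social marginal benefit = demand − MEC = 146.23 - 2.80x.
Set SMB = MC: 146.23 - 2.80x = 8.14 + 1.55x → x* = 31.7448.
Consumer price on the demand curve at x*: 160.03 − 2.57×31.7448 = 78.4459.

P = €78.45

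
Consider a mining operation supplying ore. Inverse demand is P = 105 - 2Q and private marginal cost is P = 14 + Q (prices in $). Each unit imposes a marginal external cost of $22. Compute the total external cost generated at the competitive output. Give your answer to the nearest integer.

Market equilibrium (private): 14 + Q = 105 - 2Q → Q_m = 30.3333.
Total external cost = MEC × Q_m = 22 × 30.3333 = 667.3326.

$667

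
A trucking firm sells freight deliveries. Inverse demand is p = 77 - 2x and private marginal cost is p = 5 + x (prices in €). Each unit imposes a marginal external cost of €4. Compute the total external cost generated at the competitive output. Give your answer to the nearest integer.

€96

Market equilibrium (private): 5 + x = 77 - 2x → x_m = 24.0000.
Total external cost = MEC × x_m = 4 × 24.0000 = 96.0000.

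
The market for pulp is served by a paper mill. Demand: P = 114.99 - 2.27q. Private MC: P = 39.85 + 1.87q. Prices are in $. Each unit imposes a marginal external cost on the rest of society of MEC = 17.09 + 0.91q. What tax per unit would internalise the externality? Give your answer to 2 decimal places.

tax = $27.55 per unit

Social marginal cost = private MC + MEC = 56.94 + 2.78q.
Set SMC = demand: 56.94 + 2.78q = 114.99 - 2.27q → q* = 11.4950.
The Pigouvian tax equals MEC at q*: 17.09 + 0.91×11.4950 = 27.5505.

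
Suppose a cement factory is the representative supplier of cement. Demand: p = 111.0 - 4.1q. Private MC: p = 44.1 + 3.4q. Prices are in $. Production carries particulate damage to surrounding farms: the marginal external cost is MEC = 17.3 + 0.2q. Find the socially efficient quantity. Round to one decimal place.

q* = 6.4

Social marginal cost = private MC + MEC = 61.4 + 3.6q.
Set SMC = demand: 61.4 + 3.6q = 111.0 - 4.1q → q* = 6.4416.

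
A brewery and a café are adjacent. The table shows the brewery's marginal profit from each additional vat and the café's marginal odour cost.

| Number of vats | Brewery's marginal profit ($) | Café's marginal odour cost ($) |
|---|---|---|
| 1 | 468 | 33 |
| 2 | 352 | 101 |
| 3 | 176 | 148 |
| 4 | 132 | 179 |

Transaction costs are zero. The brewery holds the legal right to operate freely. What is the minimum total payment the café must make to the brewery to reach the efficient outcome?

$132

Left alone the brewery would choose level 4 (marginal profit stays positive).
Efficient level: k* = 3 (marginal profit ≥ marginal odour cost through 3).
The café must at least cover the brewery's forgone profit from cutting 4→3: 132 = 132.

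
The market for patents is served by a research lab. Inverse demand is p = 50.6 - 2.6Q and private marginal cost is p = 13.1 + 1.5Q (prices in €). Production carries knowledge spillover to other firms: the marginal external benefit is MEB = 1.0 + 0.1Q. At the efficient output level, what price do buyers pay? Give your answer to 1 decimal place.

Social marginal cost = private MC − MEB = 12.1 + 1.4Q.
Set SMC = demand: 12.1 + 1.4Q = 50.6 - 2.6Q → Q* = 9.6250.
Consumer price on the demand curve at Q*: 50.6 − 2.6×9.6250 = 25.5750.

P = €25.6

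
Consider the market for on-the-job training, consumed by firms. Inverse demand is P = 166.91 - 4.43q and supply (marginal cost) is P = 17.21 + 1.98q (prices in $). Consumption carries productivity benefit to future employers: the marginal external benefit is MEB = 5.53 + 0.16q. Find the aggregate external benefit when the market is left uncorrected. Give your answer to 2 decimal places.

Market equilibrium (private): 17.21 + 1.98q = 166.91 - 4.43q → q_m = 23.3541.
Total external benefit = ∫₀^{q_m} (5.53 + 0.16q) dq = 5.53×23.3541 + ½×0.16×23.3541² = 172.7813.

$172.78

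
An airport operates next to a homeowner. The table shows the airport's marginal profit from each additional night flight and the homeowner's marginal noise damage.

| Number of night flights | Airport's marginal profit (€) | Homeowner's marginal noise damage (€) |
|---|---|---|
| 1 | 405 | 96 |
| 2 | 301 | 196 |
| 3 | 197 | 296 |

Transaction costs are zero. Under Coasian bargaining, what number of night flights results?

2

Bargaining reaches the level where marginal profit last exceeds marginal noise damage.
That holds through level 2 (301 ≥ 196) but not at 3 (197 < 296).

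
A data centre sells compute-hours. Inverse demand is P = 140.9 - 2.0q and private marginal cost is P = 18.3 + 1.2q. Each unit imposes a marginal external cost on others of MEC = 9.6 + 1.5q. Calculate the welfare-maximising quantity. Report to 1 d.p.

q* = 24.0

Social marginal cost = private MC + MEC = 27.9 + 2.7q.
Set SMC = demand: 27.9 + 2.7q = 140.9 - 2.0q → q* = 24.0426.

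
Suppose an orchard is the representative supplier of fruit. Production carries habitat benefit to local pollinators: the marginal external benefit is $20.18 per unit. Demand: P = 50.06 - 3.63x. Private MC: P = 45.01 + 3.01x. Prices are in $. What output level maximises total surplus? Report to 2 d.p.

Social marginal cost = private MC − MEB = 24.83 + 3.01x.
Set SMC = demand: 24.83 + 3.01x = 50.06 - 3.63x → x* = 3.7997.

x* = 3.80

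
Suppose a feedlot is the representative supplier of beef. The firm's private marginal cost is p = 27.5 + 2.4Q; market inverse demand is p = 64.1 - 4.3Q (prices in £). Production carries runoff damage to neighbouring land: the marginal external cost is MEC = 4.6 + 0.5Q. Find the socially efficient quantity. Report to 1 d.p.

Social marginal cost = private MC + MEC = 32.1 + 2.9Q.
Set SMC = demand: 32.1 + 2.9Q = 64.1 - 4.3Q → Q* = 4.4444.

Q* = 4.4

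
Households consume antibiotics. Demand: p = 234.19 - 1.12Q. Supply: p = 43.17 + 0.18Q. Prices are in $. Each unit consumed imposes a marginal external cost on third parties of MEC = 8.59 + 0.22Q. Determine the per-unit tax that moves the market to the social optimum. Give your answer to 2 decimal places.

tax = $34.99 per unit

Social marginal benefit = demand − MEC = 225.60 - 1.34Q.
Set SMB = MC: 225.60 - 1.34Q = 43.17 + 0.18Q → Q* = 120.0197.
The Pigouvian tax equals MEC at Q*: 8.59 + 0.22×120.0197 = 34.9943.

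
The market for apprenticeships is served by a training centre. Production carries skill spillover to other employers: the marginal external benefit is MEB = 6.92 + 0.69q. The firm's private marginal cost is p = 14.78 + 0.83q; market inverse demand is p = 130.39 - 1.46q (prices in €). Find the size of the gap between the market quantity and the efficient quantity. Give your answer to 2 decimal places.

26.10 units

Market equilibrium (private): 14.78 + 0.83q = 130.39 - 1.46q → q_m = 50.4847.
Social marginal cost = private MC − MEB = 7.86 + 0.14q.
Set SMC = demand: 7.86 + 0.14q = 130.39 - 1.46q → q* = 76.5813.
Gap = |50.4847 − 76.5813| = 26.0966.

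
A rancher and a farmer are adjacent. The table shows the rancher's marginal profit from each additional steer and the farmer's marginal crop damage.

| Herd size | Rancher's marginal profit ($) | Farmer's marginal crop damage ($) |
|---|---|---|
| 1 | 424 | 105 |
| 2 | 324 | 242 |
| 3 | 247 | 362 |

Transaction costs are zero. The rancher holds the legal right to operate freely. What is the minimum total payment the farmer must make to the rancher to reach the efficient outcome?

$247

Left alone the rancher would choose level 3 (marginal profit stays positive).
Efficient level: k* = 2 (marginal profit ≥ marginal crop damage through 2).
The farmer must at least cover the rancher's forgone profit from cutting 3→2: 247 = 247.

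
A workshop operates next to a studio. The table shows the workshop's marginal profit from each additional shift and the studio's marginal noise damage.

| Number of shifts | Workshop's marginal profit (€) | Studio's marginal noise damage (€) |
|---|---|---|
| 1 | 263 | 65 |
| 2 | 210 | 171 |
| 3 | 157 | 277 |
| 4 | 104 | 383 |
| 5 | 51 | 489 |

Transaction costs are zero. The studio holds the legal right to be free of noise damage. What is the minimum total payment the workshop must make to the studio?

Efficient level: marginal profit ≥ marginal noise damage through level 2, so k* = 2.
With the studio holding the right, the workshop must at least compensate total damage at k*: 65 + 171 = 236.

€236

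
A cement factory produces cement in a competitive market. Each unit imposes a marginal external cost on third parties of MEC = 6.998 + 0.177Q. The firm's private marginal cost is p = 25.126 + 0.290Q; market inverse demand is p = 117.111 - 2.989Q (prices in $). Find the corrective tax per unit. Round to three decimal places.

tax = $11.351 per unit

Social marginal cost = private MC + MEC = 32.124 + 0.467Q.
Set SMC = demand: 32.124 + 0.467Q = 117.111 - 2.989Q → Q* = 24.5911.
The Pigouvian tax equals MEC at Q*: 6.998 + 0.177×24.5911 = 11.3506.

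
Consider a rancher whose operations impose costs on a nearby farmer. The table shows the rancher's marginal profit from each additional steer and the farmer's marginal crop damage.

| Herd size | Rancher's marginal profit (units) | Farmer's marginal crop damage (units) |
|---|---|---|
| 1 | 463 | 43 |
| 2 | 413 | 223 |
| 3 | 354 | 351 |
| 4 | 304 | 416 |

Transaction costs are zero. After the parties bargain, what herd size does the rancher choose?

Bargaining reaches the level where marginal profit last exceeds marginal crop damage.
That holds through level 3 (354 ≥ 351) but not at 4 (304 < 416).

3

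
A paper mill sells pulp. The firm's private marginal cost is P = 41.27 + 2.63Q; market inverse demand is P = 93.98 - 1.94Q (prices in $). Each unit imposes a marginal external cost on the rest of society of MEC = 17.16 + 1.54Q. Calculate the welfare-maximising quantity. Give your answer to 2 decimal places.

Social marginal cost = private MC + MEC = 58.43 + 4.17Q.
Set SMC = demand: 58.43 + 4.17Q = 93.98 - 1.94Q → Q* = 5.8183.

Q* = 5.82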